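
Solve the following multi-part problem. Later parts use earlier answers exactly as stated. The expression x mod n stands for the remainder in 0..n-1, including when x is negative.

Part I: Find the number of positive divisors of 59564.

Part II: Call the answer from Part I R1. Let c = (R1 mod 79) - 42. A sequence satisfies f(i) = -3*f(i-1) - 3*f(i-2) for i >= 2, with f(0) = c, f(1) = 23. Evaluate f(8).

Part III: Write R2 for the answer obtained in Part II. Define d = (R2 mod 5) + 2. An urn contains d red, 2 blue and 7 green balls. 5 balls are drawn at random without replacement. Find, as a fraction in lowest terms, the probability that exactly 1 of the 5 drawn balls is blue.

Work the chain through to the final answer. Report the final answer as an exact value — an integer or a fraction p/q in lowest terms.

20/39

Part I: 59564 = 2^2 * 14891; number of divisors = (2+1) * (1+1) = 6; answer 6
Part II: R1 = 6; c = -36; f(2) = -3*(23) - 3*(-36) = 39; iterating: f(2)=39, f(3)=-186, f(4)=441, f(5)=-765, f(6)=972, f(7)=-621, f(8)=-1053; answer -1053
Part III: R2 = -1053; d = 4; total draws C(13,5) = 1287; favorable C(2,1)*C(11,4) = 660; P = 20/39; answer 20/39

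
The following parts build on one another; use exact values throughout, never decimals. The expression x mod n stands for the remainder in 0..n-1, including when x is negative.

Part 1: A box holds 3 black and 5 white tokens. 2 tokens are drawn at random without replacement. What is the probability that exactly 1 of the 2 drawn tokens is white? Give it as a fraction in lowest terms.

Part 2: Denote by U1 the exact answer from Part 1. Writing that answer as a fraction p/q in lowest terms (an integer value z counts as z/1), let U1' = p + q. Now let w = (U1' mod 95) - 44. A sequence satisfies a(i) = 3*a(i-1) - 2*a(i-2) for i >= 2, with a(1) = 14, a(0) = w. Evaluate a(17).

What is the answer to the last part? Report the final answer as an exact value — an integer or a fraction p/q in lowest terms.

Part 1: total draws C(8,2) = 28; favorable C(5,1)*C(3,1) = 15; P = 15/28; answer 15/28
Part 2: U1 = 15/28; threaded value p + q = 43; w = -1; a(2) = 3*(14) - 2*(-1) = 44; iterating: a(2)=44, a(3)=104, a(4)=224, a(5)=464, a(6)=944, a(7)=1904, a(8)=3824, a(9)=7664, a(10)=15344, a(11)=30704, a(12)=61424, a(13)=122864, a(14)=245744, a(15)=491504, a(16)=983024, a(17)=1966064; answer 1966064

1966064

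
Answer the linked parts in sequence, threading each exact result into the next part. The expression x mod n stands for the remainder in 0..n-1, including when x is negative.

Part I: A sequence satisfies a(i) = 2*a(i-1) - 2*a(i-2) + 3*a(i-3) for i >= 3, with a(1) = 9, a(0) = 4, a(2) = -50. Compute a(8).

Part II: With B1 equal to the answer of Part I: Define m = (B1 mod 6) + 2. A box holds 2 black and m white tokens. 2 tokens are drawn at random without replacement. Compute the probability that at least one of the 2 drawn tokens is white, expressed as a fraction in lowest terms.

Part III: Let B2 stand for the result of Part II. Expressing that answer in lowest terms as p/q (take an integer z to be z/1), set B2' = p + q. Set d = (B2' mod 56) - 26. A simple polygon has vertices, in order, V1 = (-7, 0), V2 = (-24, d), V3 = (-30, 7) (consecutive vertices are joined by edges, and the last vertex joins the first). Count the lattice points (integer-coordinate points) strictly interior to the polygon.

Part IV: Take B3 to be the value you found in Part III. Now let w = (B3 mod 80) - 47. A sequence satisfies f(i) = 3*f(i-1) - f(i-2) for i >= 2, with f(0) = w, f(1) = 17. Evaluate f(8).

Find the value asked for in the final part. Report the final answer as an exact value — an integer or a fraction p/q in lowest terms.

22057

Part I: a(3) = 2*(-50) - 2*(9) + 3*(4) = -106; iterating: a(3)=-106, a(4)=-85, a(5)=-108, a(6)=-364, a(7)=-767, a(8)=-1130; answer -1130
Part II: B1 = -1130; m = 6; total draws C(8,2) = 28; complement C(2,2) = 1; favorable 28 - 1 = 27; P = 27/28; answer 27/28
Part III: B2 = 27/28; threaded value p + q = 55; d = 29; cross terms: (-7*29 - -24*0)=-203, (-24*7 - -30*29)=702, (-30*0 - -7*7)=49; twice the area = |548| = 548; area = 274; boundary points = 1 + 2 + 1 = 4; strictly interior points = area - boundary/2 + 1 = 273; answer 273
Part IV: B3 = 273; w = -14; f(2) = 3*(17) - 1*(-14) = 65; iterating: f(2)=65, f(3)=178, f(4)=469, f(5)=1229, f(6)=3218, f(7)=8425, f(8)=22057; answer 22057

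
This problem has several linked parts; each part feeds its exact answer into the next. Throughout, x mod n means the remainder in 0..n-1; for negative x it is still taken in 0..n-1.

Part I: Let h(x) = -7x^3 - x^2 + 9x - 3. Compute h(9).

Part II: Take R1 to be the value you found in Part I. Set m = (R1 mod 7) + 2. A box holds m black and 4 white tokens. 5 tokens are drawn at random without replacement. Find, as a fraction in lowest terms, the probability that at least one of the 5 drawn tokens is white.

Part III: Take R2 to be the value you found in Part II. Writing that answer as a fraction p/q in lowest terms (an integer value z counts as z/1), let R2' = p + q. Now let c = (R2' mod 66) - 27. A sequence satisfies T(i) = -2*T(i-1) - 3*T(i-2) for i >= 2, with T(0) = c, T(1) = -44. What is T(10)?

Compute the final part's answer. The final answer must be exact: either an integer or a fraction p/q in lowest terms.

Part I: -7*(9)^3 - 1*(9)^2 + 9*(9)^1 - 3 = (-5103) + (-81) + (81) + (-3) = -5106; answer -5106
Part II: R1 = -5106; m = 6; total draws C(10,5) = 252; complement C(6,5) = 6; favorable 252 - 6 = 246; P = 41/42; answer 41/42
Part III: R2 = 41/42; threaded value p + q = 83; c = -10; T(2) = -2*(-44) - 3*(-10) = 118; iterating: T(2)=118, T(3)=-104, T(4)=-146, T(5)=604, T(6)=-770, T(7)=-272, T(8)=2854, T(9)=-4892, T(10)=1222; answer 1222

1222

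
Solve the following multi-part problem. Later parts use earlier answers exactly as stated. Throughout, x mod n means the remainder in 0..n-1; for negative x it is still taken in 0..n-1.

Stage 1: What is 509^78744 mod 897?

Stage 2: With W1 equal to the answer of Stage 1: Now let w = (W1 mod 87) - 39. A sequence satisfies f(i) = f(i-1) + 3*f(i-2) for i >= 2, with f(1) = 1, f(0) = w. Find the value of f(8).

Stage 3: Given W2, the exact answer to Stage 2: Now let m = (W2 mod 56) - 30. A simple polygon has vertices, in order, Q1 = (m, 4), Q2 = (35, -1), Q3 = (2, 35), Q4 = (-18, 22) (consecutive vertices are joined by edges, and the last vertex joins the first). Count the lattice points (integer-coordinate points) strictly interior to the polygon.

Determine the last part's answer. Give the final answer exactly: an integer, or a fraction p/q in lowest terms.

978

Stage 1: squarings mod 897: 509^1=509, 509^2=745, 509^4=679, 509^8=880, 509^16=289, 509^32=100, 509^64=133, 509^128=646, 509^256=211, 509^512=568, 509^1024=601, 509^2048=607, 509^4096=679, 509^8192=880, 509^16384=289, 509^32768=100, 509^65536=133; 509^78744 = 509^8 * 509^16 * 509^128 * 509^256 * 509^512 * 509^4096 * 509^8192 * 509^65536 = 430 (mod 897); answer 430
Stage 2: W1 = 430; w = 43; f(2) = 1*(1) + 3*(43) = 130; iterating: f(2)=130, f(3)=133, f(4)=523, f(5)=922, f(6)=2491, f(7)=5257, f(8)=12730; answer 12730
Stage 3: W2 = 12730; m = -12; cross terms: (-12*-1 - 35*4)=-128, (35*35 - 2*-1)=1227, (2*22 - -18*35)=674, (-18*4 - -12*22)=192; twice the area = |1965| = 1965; area = 1965/2; boundary points = 1 + 3 + 1 + 6 = 11; strictly interior points = area - boundary/2 + 1 = 978; answer 978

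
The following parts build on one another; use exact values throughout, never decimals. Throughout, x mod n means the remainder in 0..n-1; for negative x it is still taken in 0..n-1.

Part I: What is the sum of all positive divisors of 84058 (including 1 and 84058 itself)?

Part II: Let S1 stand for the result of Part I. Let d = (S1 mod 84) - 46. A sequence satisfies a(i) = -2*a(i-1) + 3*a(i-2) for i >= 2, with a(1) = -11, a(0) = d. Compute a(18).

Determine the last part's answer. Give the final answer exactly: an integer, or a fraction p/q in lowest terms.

Part I: 84058 = 2 * 13 * 53 * 61; sigma = (1 + 2) * (1 + 13) * (1 + 53) * (1 + 61) = 3 * 14 * 54 * 62 = 140616; answer 140616
Part II: S1 = 140616; d = -46; a(2) = -2*(-11) + 3*(-46) = -116; iterating: a(2)=-116, a(3)=199, a(4)=-746, a(5)=2089, a(6)=-6416, a(7)=19099, a(8)=-57446, a(9)=172189, a(10)=-516716, a(11)=1549999, a(12)=-4650146, a(13)=13950289, a(14)=-41851016, a(15)=125552899, a(16)=-376658846, a(17)=1129976389, a(18)=-3389929316; answer -3389929316

-3389929316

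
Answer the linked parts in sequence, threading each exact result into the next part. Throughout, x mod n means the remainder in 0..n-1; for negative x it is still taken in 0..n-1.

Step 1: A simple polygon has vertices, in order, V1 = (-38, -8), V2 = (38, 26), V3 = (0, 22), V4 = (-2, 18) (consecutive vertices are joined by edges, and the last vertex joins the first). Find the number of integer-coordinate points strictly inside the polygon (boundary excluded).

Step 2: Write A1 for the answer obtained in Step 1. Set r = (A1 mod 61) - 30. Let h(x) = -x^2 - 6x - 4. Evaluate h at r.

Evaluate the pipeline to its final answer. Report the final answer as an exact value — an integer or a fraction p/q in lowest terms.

Step 1: cross terms: (-38*26 - 38*-8)=-684, (38*22 - 0*26)=836, (0*18 - -2*22)=44, (-2*-8 - -38*18)=700; twice the area = |896| = 896; area = 448; boundary points = 2 + 2 + 2 + 2 = 8; strictly interior points = area - boundary/2 + 1 = 445; answer 445
Step 2: A1 = 445; r = -12; -1*(-12)^2 - 6*(-12)^1 - 4 = (-144) + (72) + (-4) = -76; answer -76

-76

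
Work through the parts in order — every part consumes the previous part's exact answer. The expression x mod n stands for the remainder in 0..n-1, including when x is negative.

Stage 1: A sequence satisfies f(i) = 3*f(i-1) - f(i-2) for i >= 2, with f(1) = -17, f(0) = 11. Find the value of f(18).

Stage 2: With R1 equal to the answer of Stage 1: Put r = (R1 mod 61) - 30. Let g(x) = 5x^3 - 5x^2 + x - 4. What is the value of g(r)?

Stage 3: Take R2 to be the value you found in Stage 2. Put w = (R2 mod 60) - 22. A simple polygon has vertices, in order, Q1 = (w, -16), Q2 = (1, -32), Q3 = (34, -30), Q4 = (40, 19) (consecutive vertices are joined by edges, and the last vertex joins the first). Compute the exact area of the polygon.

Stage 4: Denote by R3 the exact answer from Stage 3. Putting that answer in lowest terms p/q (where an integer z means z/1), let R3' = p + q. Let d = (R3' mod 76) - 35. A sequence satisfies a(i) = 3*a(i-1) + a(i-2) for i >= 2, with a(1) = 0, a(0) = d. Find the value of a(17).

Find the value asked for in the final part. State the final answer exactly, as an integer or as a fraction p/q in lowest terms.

Stage 1: f(2) = 3*(-17) - 1*(11) = -62; iterating: f(2)=-62, f(3)=-169, f(4)=-445, f(5)=-1166, f(6)=-3053, f(7)=-7993, f(8)=-20926, f(9)=-54785, f(10)=-143429, f(11)=-375502, f(12)=-983077, f(13)=-2573729, f(14)=-6738110, f(15)=-17640601, f(16)=-46183693, f(17)=-120910478, f(18)=-316547741; answer -316547741
Stage 2: R1 = -316547741; r = 17; 5*(17)^3 - 5*(17)^2 + 1*(17)^1 - 4 = (24565) + (-1445) + (17) + (-4) = 23133; answer 23133
Stage 3: R2 = 23133; w = 11; cross terms: (11*-32 - 1*-16)=-336, (1*-30 - 34*-32)=1058, (34*19 - 40*-30)=1846, (40*-16 - 11*19)=-849; twice the area = |1719| = 1719; area = 1719/2; answer 1719/2
Stage 4: R3 = 1719/2; threaded value p + q = 1721; d = 14; a(2) = 3*(0) + 1*(14) = 14; iterating: a(2)=14, a(3)=42, a(4)=140, a(5)=462, a(6)=1526, a(7)=5040, a(8)=16646, a(9)=54978, a(10)=181580, a(11)=599718, a(12)=1980734, a(13)=6541920, a(14)=21606494, a(15)=71361402, a(16)=235690700, a(17)=778433502; answer 778433502

778433502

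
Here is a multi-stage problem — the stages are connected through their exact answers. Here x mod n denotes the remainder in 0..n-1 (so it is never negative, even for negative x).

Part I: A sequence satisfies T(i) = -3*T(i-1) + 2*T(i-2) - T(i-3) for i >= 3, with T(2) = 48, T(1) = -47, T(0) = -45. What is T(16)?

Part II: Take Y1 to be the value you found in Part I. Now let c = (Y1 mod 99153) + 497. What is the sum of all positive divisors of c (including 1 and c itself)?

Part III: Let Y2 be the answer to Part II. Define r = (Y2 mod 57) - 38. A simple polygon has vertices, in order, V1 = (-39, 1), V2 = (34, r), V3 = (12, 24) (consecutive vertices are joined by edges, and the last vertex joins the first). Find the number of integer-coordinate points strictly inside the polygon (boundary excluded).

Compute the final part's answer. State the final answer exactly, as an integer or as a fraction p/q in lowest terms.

609

Part I: T(3) = -3*(48) + 2*(-47) - 1*(-45) = -193; iterating: T(3)=-193, T(4)=722, T(5)=-2600, T(6)=9437, T(7)=-34233, T(8)=124173, T(9)=-450422, T(10)=1633845, T(11)=-5926552, T(12)=21497768, T(13)=-77980253, T(14)=282862847, T(15)=-1026046815, T(16)=3721846392; answer 3721846392
Part II: Y1 = 3721846392; c = 39881; 39881 = 19 * 2099; sigma = (1 + 19) * (1 + 2099) = 20 * 2100 = 42000; answer 42000
Part III: Y2 = 42000; r = 10; cross terms: (-39*10 - 34*1)=-424, (34*24 - 12*10)=696, (12*1 - -39*24)=948; twice the area = |1220| = 1220; area = 610; boundary points = 1 + 2 + 1 = 4; strictly interior points = area - boundary/2 + 1 = 609; answer 609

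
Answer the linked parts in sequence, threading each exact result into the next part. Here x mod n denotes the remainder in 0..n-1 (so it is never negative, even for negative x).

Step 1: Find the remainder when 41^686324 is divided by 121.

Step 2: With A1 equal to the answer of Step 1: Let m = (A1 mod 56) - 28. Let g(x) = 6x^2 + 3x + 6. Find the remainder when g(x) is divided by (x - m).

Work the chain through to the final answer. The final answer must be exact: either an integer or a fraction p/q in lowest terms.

Step 1: squarings mod 121: 41^1=41, 41^2=108, 41^4=48, 41^8=5, 41^16=25, 41^32=20, 41^64=37, 41^128=38, 41^256=113, 41^512=64, 41^1024=103, 41^2048=82, 41^4096=69, 41^8192=42, 41^16384=70, 41^32768=60, 41^65536=91, 41^131072=53, 41^262144=26, 41^524288=71; 41^686324 = 41^4 * 41^16 * 41^32 * 41^64 * 41^128 * 41^2048 * 41^4096 * 41^8192 * 41^16384 * 41^131072 * 41^524288 = 103 (mod 121); answer 103
Step 2: A1 = 103; m = 19; remainder = value at the root: 6*(19)^2 + 3*(19)^1 + 6 = (2166) + (57) + (6) = 2229; answer 2229

2229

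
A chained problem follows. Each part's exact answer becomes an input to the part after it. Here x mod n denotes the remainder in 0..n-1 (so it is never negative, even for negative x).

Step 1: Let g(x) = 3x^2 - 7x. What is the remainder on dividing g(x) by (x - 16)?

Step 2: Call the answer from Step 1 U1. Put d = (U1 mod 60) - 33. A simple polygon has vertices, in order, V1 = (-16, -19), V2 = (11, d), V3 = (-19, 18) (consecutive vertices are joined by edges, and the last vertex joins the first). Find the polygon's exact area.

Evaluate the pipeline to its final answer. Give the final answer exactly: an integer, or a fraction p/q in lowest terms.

Step 1: remainder = value at the root: 3*(16)^2 - 7*(16)^1 = (768) + (-112) = 656; answer 656
Step 2: U1 = 656; d = 23; cross terms: (-16*23 - 11*-19)=-159, (11*18 - -19*23)=635, (-19*-19 - -16*18)=649; twice the area = |1125| = 1125; area = 1125/2; answer 1125/2

1125/2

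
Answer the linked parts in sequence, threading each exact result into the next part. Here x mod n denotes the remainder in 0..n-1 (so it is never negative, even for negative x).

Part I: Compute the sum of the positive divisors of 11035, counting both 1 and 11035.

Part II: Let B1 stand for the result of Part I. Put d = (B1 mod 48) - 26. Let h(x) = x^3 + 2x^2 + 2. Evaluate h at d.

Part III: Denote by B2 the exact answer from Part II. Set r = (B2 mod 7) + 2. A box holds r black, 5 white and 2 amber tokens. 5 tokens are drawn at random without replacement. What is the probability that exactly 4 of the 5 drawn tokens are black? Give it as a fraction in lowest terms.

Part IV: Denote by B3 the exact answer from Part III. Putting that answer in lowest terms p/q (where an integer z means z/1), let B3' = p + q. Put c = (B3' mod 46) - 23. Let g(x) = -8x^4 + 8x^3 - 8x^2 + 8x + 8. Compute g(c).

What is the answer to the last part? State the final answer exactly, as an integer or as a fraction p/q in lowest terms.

Part I: 11035 = 5 * 2207; sigma = (1 + 5) * (1 + 2207) = 6 * 2208 = 13248; answer 13248
Part II: B1 = 13248; d = -26; 1*(-26)^3 + 2*(-26)^2 + 2 = (-17576) + (1352) + (2) = -16222; answer -16222
Part III: B2 = -16222; r = 6; total draws C(13,5) = 1287; favorable C(6,4)*C(7,1) = 105; P = 35/429; answer 35/429
Part IV: B3 = 35/429; threaded value p + q = 464; c = -19; -8*(-19)^4 + 8*(-19)^3 - 8*(-19)^2 + 8*(-19)^1 + 8 = (-1042568) + (-54872) + (-2888) + (-152) + (8) = -1100472; answer -1100472

-1100472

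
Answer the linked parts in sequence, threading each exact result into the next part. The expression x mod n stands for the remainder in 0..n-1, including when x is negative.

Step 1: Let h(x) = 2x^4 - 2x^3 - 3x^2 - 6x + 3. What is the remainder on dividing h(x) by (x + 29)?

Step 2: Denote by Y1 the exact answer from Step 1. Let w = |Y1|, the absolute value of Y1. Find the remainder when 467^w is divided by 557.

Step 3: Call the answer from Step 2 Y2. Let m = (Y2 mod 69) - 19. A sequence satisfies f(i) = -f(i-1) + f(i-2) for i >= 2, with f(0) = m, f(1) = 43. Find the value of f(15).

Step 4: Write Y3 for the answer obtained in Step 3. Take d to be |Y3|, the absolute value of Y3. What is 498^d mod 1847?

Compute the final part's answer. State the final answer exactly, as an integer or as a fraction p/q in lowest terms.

Step 1: remainder = value at the root: 2*(-29)^4 - 2*(-29)^3 - 3*(-29)^2 - 6*(-29)^1 + 3 = (1414562) + (48778) + (-2523) + (174) + (3) = 1460994; answer 1460994
Step 2: Y1 = 1460994; w = 1460994; squarings mod 557: 467^1=467, 467^2=302, 467^4=413, 467^8=127, 467^16=533, 467^32=19, 467^64=361, 467^128=540, 467^256=289, 467^512=528, 467^1024=284, 467^2048=448, 467^4096=184, 467^8192=436, 467^16384=159, 467^32768=216, 467^65536=425, 467^131072=157, 467^262144=141, 467^524288=386, 467^1048576=277; 467^1460994 = 467^2 * 467^256 * 467^512 * 467^2048 * 467^16384 * 467^131072 * 467^262144 * 467^1048576 = 502 (mod 557); answer 502
Step 3: Y2 = 502; m = 0; f(2) = -1*(43) + 1*(0) = -43; iterating: f(2)=-43, f(3)=86, f(4)=-129, f(5)=215, f(6)=-344, f(7)=559, f(8)=-903, f(9)=1462, f(10)=-2365, f(11)=3827, f(12)=-6192, f(13)=10019, f(14)=-16211, f(15)=26230; answer 26230
Step 4: Y3 = 26230; d = 26230; squarings mod 1847: 498^1=498, 498^2=506, 498^4=1150, 498^8=48, 498^16=457, 498^32=138, 498^64=574, 498^128=710, 498^256=1716, 498^512=538, 498^1024=1312, 498^2048=1787, 498^4096=1753, 498^8192=1448, 498^16384=359; 498^26230 = 498^2 * 498^4 * 498^16 * 498^32 * 498^64 * 498^512 * 498^1024 * 498^8192 * 498^16384 = 347 (mod 1847); answer 347

347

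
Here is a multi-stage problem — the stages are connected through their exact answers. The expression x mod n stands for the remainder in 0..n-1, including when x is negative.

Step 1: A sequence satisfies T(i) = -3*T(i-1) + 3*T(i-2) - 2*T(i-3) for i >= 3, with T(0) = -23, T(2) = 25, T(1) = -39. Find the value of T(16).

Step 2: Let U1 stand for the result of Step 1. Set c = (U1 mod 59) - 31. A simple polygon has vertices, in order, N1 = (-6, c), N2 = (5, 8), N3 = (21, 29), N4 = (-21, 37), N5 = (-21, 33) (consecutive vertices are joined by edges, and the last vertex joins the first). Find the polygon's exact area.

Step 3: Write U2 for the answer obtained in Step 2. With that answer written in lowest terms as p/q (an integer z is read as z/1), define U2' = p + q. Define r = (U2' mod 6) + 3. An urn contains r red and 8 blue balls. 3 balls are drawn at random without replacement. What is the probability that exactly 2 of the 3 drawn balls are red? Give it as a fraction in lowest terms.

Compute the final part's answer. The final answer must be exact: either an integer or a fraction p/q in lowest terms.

30/91

Step 1: T(3) = -3*(25) + 3*(-39) - 2*(-23) = -146; iterating: T(3)=-146, T(4)=591, T(5)=-2261, T(6)=8848, T(7)=-34509, T(8)=134593, T(9)=-525002, T(10)=2047803, T(11)=-7987601, T(12)=31156216, T(13)=-121527057, T(14)=474025021, T(15)=-1848968666, T(16)=7212035175; answer 7212035175
Step 2: U1 = 7212035175; c = -12; cross terms: (-6*8 - 5*-12)=12, (5*29 - 21*8)=-23, (21*37 - -21*29)=1386, (-21*33 - -21*37)=84, (-21*-12 - -6*33)=450; twice the area = |1909| = 1909; area = 1909/2; answer 1909/2
Step 3: U2 = 1909/2; threaded value p + q = 1911; r = 6; total draws C(14,3) = 364; favorable C(6,2)*C(8,1) = 120; P = 30/91; answer 30/91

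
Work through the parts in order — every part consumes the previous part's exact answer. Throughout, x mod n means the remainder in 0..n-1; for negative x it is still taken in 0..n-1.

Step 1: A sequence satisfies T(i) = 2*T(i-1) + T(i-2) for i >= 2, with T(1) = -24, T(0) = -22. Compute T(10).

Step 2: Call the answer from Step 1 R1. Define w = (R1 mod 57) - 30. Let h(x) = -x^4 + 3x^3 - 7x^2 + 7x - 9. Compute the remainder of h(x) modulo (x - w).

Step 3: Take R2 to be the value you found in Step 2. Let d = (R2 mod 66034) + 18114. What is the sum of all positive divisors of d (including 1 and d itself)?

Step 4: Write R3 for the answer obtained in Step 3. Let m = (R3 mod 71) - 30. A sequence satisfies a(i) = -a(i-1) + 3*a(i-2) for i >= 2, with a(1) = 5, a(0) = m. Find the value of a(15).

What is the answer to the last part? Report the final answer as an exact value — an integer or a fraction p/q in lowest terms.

-3448033

Step 1: T(2) = 2*(-24) + 1*(-22) = -70; iterating: T(2)=-70, T(3)=-164, T(4)=-398, T(5)=-960, T(6)=-2318, T(7)=-5596, T(8)=-13510, T(9)=-32616, T(10)=-78742; answer -78742
Step 2: R1 = -78742; w = 2; remainder = value at the root: -1*(2)^4 + 3*(2)^3 - 7*(2)^2 + 7*(2)^1 - 9 = (-16) + (24) + (-28) + (14) + (-9) = -15; answer -15
Step 3: R2 = -15; d = 84133; 84133 = 7^2 * 17 * 101; sigma = (1 + 7 + 49) * (1 + 17) * (1 + 101) = 57 * 18 * 102 = 104652; answer 104652
Step 4: R3 = 104652; m = 39; a(2) = -1*(5) + 3*(39) = 112; iterating: a(2)=112, a(3)=-97, a(4)=433, a(5)=-724, a(6)=2023, a(7)=-4195, a(8)=10264, a(9)=-22849, a(10)=53641, a(11)=-122188, a(12)=283111, a(13)=-649675, a(14)=1499008, a(15)=-3448033; answer -3448033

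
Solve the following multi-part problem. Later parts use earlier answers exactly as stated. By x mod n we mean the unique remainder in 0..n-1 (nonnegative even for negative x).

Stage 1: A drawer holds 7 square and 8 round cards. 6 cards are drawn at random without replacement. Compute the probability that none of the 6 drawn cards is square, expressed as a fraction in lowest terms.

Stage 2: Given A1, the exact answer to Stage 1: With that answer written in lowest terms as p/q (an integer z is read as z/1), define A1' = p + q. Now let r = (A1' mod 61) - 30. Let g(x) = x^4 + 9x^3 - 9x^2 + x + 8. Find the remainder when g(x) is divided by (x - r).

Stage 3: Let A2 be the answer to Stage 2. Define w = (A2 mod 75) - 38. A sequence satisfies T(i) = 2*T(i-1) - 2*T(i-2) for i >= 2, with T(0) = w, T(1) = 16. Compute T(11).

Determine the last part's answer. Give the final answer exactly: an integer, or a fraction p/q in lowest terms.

Stage 1: total draws C(15,6) = 5005; favorable C(8,6) = 28; P = 4/715; answer 4/715
Stage 2: A1 = 4/715; threaded value p + q = 719; r = 18; remainder = value at the root: 1*(18)^4 + 9*(18)^3 - 9*(18)^2 + 1*(18)^1 + 8 = (104976) + (52488) + (-2916) + (18) + (8) = 154574; answer 154574
Stage 3: A2 = 154574; w = 36; T(2) = 2*(16) - 2*(36) = -40; iterating: T(2)=-40, T(3)=-112, T(4)=-144, T(5)=-64, T(6)=160, T(7)=448, T(8)=576, T(9)=256, T(10)=-640, T(11)=-1792; answer -1792

-1792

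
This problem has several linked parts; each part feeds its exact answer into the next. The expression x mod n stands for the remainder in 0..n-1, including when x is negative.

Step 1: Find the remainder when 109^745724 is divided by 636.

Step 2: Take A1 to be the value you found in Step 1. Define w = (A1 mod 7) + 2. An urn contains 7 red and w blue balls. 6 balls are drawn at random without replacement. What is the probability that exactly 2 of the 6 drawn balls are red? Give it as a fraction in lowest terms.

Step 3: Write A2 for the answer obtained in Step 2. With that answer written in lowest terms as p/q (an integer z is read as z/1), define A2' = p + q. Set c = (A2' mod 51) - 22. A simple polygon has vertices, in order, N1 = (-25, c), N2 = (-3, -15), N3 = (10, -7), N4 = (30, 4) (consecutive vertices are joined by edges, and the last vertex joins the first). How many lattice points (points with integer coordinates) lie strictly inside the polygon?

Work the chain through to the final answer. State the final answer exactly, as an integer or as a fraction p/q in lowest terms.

Step 1: squarings mod 636: 109^1=109, 109^2=433, 109^4=505, 109^8=625, 109^16=121, 109^32=13, 109^64=169, 109^128=577, 109^256=301, 109^512=289, 109^1024=205, 109^2048=49, 109^4096=493, 109^8192=97, 109^16384=505, 109^32768=625, 109^65536=121, 109^131072=13, 109^262144=169, 109^524288=577; 109^745724 = 109^4 * 109^8 * 109^16 * 109^32 * 109^64 * 109^128 * 109^8192 * 109^16384 * 109^65536 * 109^131072 * 109^524288 = 289 (mod 636); answer 289
Step 2: A1 = 289; w = 4; total draws C(11,6) = 462; favorable C(7,2)*C(4,4) = 21; P = 1/22; answer 1/22
Step 3: A2 = 1/22; threaded value p + q = 23; c = 1; cross terms: (-25*-15 - -3*1)=378, (-3*-7 - 10*-15)=171, (10*4 - 30*-7)=250, (30*1 - -25*4)=130; twice the area = |929| = 929; area = 929/2; boundary points = 2 + 1 + 1 + 1 = 5; strictly interior points = area - boundary/2 + 1 = 463; answer 463

463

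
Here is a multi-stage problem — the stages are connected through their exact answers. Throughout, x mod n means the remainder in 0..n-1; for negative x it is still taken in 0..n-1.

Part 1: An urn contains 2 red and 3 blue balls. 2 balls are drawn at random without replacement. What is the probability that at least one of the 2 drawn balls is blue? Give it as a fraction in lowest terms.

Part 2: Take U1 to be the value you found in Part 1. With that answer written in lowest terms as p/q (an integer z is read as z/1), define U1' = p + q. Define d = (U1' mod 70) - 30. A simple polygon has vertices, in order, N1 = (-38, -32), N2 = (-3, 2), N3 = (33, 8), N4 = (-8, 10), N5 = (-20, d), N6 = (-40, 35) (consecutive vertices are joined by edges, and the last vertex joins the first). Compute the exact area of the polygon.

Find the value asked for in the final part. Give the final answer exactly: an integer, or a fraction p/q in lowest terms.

Part 1: total draws C(5,2) = 10; complement C(2,2) = 1; favorable 10 - 1 = 9; P = 9/10; answer 9/10
Part 2: U1 = 9/10; threaded value p + q = 19; d = -11; cross terms: (-38*2 - -3*-32)=-172, (-3*8 - 33*2)=-90, (33*10 - -8*8)=394, (-8*-11 - -20*10)=288, (-20*35 - -40*-11)=-1140, (-40*-32 - -38*35)=2610; twice the area = |1890| = 1890; area = 945; answer 945

945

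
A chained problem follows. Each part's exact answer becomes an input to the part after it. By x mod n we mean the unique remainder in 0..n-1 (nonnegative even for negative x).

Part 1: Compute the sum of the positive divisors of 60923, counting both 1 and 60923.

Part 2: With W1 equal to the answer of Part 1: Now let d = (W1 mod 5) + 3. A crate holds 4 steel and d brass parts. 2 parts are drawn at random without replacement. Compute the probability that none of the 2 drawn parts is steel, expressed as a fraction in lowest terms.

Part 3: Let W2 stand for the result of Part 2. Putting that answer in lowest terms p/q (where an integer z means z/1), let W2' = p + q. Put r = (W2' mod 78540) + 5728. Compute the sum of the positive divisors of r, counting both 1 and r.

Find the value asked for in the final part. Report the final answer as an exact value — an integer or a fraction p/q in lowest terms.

Part 1: 60923 is prime, so its only divisors are 1 and 60923; sigma = 1 + 60923 = 60924; answer 60924
Part 2: W1 = 60924; d = 7; total draws C(11,2) = 55; favorable C(7,2) = 21; P = 21/55; answer 21/55
Part 3: W2 = 21/55; threaded value p + q = 76; r = 5804; 5804 = 2^2 * 1451; sigma = (1 + 2 + 4) * (1 + 1451) = 7 * 1452 = 10164; answer 10164

10164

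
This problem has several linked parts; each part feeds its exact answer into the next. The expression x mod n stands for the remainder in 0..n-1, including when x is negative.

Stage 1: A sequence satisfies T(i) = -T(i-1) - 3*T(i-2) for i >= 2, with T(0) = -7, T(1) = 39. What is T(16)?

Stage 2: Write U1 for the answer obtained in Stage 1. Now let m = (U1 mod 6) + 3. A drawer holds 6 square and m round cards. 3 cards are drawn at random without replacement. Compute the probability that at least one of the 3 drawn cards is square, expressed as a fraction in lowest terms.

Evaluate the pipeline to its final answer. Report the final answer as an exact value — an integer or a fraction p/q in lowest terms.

10/11

Stage 1: T(2) = -1*(39) - 3*(-7) = -18; iterating: T(2)=-18, T(3)=-99, T(4)=153, T(5)=144, T(6)=-603, T(7)=171, T(8)=1638, T(9)=-2151, T(10)=-2763, T(11)=9216, T(12)=-927, T(13)=-26721, T(14)=29502, T(15)=50661, T(16)=-139167; answer -139167
Stage 2: U1 = -139167; m = 6; total draws C(12,3) = 220; complement C(6,3) = 20; favorable 220 - 20 = 200; P = 10/11; answer 10/11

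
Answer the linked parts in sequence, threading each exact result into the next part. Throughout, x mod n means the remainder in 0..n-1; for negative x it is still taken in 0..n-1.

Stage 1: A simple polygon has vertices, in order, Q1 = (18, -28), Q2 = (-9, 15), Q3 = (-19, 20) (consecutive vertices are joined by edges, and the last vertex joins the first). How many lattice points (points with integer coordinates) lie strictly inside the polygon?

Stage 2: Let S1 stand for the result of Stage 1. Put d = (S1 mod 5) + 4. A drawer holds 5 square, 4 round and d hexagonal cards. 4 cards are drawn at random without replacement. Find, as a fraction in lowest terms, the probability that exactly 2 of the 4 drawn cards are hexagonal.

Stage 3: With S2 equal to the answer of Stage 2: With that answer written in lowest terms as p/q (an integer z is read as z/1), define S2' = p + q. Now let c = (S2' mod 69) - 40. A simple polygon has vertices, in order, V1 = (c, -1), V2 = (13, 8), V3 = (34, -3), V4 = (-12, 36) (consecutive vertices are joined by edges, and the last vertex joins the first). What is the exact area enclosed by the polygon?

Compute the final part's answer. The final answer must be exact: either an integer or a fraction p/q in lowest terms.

Stage 1: cross terms: (18*15 - -9*-28)=18, (-9*20 - -19*15)=105, (-19*-28 - 18*20)=172; twice the area = |295| = 295; area = 295/2; boundary points = 1 + 5 + 1 = 7; strictly interior points = area - boundary/2 + 1 = 145; answer 145
Stage 2: S1 = 145; d = 4; total draws C(13,4) = 715; favorable C(4,2)*C(9,2) = 216; P = 216/715; answer 216/715
Stage 3: S2 = 216/715; threaded value p + q = 931; c = -6; cross terms: (-6*8 - 13*-1)=-35, (13*-3 - 34*8)=-311, (34*36 - -12*-3)=1188, (-12*-1 - -6*36)=228; twice the area = |1070| = 1070; area = 535; answer 535

535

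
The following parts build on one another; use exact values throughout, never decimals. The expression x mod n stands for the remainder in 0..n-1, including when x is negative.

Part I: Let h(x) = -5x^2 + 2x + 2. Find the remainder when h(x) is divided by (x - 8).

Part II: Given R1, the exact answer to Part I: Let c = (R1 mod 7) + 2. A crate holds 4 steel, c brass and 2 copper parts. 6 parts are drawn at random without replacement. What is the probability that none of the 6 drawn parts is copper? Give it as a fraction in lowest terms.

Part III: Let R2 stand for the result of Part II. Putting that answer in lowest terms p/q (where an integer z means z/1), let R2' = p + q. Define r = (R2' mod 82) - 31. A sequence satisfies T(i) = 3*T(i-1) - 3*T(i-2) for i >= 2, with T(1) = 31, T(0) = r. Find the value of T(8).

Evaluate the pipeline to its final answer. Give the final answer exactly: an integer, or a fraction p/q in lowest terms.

Part I: remainder = value at the root: -5*(8)^2 + 2*(8)^1 + 2 = (-320) + (16) + (2) = -302; answer -302
Part II: R1 = -302; c = 8; total draws C(14,6) = 3003; favorable C(12,6) = 924; P = 4/13; answer 4/13
Part III: R2 = 4/13; threaded value p + q = 17; r = -14; T(2) = 3*(31) - 3*(-14) = 135; iterating: T(2)=135, T(3)=312, T(4)=531, T(5)=657, T(6)=378, T(7)=-837, T(8)=-3645; answer -3645

-3645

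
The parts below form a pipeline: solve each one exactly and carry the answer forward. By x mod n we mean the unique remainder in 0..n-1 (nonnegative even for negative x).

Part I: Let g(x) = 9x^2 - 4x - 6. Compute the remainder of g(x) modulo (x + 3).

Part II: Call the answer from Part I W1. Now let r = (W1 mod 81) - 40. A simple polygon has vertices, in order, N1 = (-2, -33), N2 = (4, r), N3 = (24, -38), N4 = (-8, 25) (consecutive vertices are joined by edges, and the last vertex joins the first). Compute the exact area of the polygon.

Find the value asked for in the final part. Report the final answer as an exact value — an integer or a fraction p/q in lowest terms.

737

Part I: remainder = value at the root: 9*(-3)^2 - 4*(-3)^1 - 6 = (81) + (12) + (-6) = 87; answer 87
Part II: W1 = 87; r = -34; cross terms: (-2*-34 - 4*-33)=200, (4*-38 - 24*-34)=664, (24*25 - -8*-38)=296, (-8*-33 - -2*25)=314; twice the area = |1474| = 1474; area = 737; answer 737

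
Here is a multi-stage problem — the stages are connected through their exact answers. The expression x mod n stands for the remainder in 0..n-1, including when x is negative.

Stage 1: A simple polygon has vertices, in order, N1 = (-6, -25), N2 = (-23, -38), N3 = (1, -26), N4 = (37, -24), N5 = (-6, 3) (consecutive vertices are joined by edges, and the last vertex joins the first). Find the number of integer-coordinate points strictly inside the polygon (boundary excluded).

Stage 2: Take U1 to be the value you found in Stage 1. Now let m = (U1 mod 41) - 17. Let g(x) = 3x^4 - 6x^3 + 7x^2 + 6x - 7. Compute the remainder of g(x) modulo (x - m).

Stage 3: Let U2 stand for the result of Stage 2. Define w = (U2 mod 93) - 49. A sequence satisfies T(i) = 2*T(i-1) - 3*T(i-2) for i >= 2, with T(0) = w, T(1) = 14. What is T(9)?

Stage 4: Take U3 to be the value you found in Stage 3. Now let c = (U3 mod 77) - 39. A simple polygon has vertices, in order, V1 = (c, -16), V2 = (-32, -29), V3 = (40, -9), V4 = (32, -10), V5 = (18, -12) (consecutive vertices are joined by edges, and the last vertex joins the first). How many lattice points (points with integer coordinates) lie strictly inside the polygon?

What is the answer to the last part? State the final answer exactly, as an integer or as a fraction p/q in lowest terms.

196

Stage 1: cross terms: (-6*-38 - -23*-25)=-347, (-23*-26 - 1*-38)=636, (1*-24 - 37*-26)=938, (37*3 - -6*-24)=-33, (-6*-25 - -6*3)=168; twice the area = |1362| = 1362; area = 681; boundary points = 1 + 12 + 2 + 1 + 28 = 44; strictly interior points = area - boundary/2 + 1 = 660; answer 660
Stage 2: U1 = 660; m = -13; remainder = value at the root: 3*(-13)^4 - 6*(-13)^3 + 7*(-13)^2 + 6*(-13)^1 - 7 = (85683) + (13182) + (1183) + (-78) + (-7) = 99963; answer 99963
Stage 3: U2 = 99963; w = 32; T(2) = 2*(14) - 3*(32) = -68; iterating: T(2)=-68, T(3)=-178, T(4)=-152, T(5)=230, T(6)=916, T(7)=1142, T(8)=-464, T(9)=-4354; answer -4354
Stage 4: U3 = -4354; c = -4; cross terms: (-4*-29 - -32*-16)=-396, (-32*-9 - 40*-29)=1448, (40*-10 - 32*-9)=-112, (32*-12 - 18*-10)=-204, (18*-16 - -4*-12)=-336; twice the area = |400| = 400; area = 200; boundary points = 1 + 4 + 1 + 2 + 2 = 10; strictly interior points = area - boundary/2 + 1 = 196; answer 196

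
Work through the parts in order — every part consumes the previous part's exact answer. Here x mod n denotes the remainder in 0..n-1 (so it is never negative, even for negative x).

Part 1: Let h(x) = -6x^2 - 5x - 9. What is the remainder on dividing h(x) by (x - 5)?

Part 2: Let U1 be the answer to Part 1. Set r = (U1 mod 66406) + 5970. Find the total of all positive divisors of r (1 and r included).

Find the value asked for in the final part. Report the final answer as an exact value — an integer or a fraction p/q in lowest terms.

196416

Part 1: remainder = value at the root: -6*(5)^2 - 5*(5)^1 - 9 = (-150) + (-25) + (-9) = -184; answer -184
Part 2: U1 = -184; r = 72192; 72192 = 2^9 * 3 * 47; sigma = (1 + 2 + 4 + 8 + 16 + 32 + 64 + 128 + 256 + 512) * (1 + 3) * (1 + 47) = 1023 * 4 * 48 = 196416; answer 196416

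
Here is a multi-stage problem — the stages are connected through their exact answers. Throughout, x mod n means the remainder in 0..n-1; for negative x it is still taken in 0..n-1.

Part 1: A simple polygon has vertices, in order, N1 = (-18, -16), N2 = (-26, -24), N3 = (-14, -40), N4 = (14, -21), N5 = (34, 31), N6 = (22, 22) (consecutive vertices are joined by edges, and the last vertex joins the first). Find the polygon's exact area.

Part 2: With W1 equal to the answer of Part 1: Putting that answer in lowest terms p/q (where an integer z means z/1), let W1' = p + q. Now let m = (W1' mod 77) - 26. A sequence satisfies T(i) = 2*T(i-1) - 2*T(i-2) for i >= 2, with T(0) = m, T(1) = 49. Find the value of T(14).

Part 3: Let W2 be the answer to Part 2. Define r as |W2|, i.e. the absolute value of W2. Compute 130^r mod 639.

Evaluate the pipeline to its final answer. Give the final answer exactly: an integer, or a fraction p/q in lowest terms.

Part 1: cross terms: (-18*-24 - -26*-16)=16, (-26*-40 - -14*-24)=704, (-14*-21 - 14*-40)=854, (14*31 - 34*-21)=1148, (34*22 - 22*31)=66, (22*-16 - -18*22)=44; twice the area = |2832| = 2832; area = 1416; answer 1416
Part 2: W1 = 1416; threaded value p + q = 1417; m = 5; T(2) = 2*(49) - 2*(5) = 88; iterating: T(2)=88, T(3)=78, T(4)=-20, T(5)=-196, T(6)=-352, T(7)=-312, T(8)=80, T(9)=784, T(10)=1408, T(11)=1248, T(12)=-320, T(13)=-3136, T(14)=-5632; answer -5632
Part 3: W2 = -5632; r = 5632; squarings mod 639: 130^1=130, 130^2=286, 130^4=4, 130^8=16, 130^16=256, 130^32=358, 130^64=364, 130^128=223, 130^256=526, 130^512=628, 130^1024=121, 130^2048=583, 130^4096=580; 130^5632 = 130^512 * 130^1024 * 130^4096 = 571 (mod 639); answer 571

571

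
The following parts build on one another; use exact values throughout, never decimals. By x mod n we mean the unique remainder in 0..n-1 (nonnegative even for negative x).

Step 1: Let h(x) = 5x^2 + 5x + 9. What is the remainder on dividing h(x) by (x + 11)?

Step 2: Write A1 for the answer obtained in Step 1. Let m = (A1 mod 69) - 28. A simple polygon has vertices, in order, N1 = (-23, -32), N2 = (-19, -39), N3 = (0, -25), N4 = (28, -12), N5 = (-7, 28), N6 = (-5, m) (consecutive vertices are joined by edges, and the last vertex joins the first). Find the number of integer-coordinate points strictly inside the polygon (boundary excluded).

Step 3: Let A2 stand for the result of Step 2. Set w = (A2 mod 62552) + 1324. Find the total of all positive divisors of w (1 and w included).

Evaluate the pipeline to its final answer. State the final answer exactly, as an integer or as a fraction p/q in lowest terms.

Step 1: remainder = value at the root: 5*(-11)^2 + 5*(-11)^1 + 9 = (605) + (-55) + (9) = 559; answer 559
Step 2: A1 = 559; m = -21; cross terms: (-23*-39 - -19*-32)=289, (-19*-25 - 0*-39)=475, (0*-12 - 28*-25)=700, (28*28 - -7*-12)=700, (-7*-21 - -5*28)=287, (-5*-32 - -23*-21)=-323; twice the area = |2128| = 2128; area = 1064; boundary points = 1 + 1 + 1 + 5 + 1 + 1 = 10; strictly interior points = area - boundary/2 + 1 = 1060; answer 1060
Step 3: A2 = 1060; w = 2384; 2384 = 2^4 * 149; sigma = (1 + 2 + 4 + 8 + 16) * (1 + 149) = 31 * 150 = 4650; answer 4650

4650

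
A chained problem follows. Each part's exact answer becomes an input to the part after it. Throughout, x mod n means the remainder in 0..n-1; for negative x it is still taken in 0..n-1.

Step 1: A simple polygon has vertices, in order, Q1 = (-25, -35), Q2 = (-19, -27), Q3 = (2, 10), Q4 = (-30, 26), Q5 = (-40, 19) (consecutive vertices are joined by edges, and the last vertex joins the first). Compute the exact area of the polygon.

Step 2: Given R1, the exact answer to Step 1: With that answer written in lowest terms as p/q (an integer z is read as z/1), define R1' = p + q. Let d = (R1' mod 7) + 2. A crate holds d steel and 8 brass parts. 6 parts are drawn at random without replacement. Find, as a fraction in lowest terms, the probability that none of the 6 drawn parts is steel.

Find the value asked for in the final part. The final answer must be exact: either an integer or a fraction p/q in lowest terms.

Step 1: cross terms: (-25*-27 - -19*-35)=10, (-19*10 - 2*-27)=-136, (2*26 - -30*10)=352, (-30*19 - -40*26)=470, (-40*-35 - -25*19)=1875; twice the area = |2571| = 2571; area = 2571/2; answer 2571/2
Step 2: R1 = 2571/2; threaded value p + q = 2573; d = 6; total draws C(14,6) = 3003; favorable C(8,6) = 28; P = 4/429; answer 4/429

4/429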